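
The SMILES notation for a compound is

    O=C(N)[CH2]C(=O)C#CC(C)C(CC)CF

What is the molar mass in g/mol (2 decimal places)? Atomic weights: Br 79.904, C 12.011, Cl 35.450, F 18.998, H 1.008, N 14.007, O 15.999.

First, the molecular formula is C11H16FNO2 (counting implicit H from valence).
  C: 11 × 12.011 = 132.121
  F: 1 × 18.998 = 18.998
  H: 16 × 1.008 = 16.128
  N: 1 × 14.007 = 14.007
  O: 2 × 15.999 = 31.998
Sum: 11×12.011 + 1×18.998 + 16×1.008 + 1×14.007 + 2×15.999 = 213.252 → 213.25 g/mol.

213.25 g/mol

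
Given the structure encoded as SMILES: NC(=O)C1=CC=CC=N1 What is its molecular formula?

C6H6N2O

Walk through each heavy atom and fill implicit hydrogens from standard valence (C 4, N 3, O 2, S 2, halogen 1):
  atom 1: N, bond orders sum to 1 (valence 3) → 2 H
  atom 2: C, bond orders sum to 4 (valence 4) → 0 H
  atom 3: O, bond orders sum to 2 (valence 2) → 0 H
  atom 4: C, bond orders sum to 4 (valence 4) → 0 H
  atom 5: C, bond orders sum to 3 (valence 4) → 1 H
  atom 6: C, bond orders sum to 3 (valence 4) → 1 H
  atom 7: C, bond orders sum to 3 (valence 4) → 1 H
  atom 8: C, bond orders sum to 3 (valence 4) → 1 H
  atom 9: N, bond orders sum to 3 (valence 3) → 0 H
Totals → C:6, H:6, N:2, O:1.
In Hill order: C6H6N2O.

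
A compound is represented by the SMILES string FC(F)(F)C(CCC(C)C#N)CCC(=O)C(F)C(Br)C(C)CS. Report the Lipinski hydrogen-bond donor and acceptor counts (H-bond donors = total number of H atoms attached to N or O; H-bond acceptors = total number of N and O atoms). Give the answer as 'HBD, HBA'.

Donors: find every N or O and count the H atoms it carries.
  atom 11 (N): bond orders sum to 3 → 0 H
  atom 15 (O): bond orders sum to 2 → 0 H
Lipinski HBD = 0.
Acceptors: N atoms = 1, O atoms = 1 → HBA = 2.

0, 2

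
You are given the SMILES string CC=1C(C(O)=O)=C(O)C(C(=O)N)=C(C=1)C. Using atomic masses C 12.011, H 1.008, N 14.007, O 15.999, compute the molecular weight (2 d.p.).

209.20 g/mol

First, the molecular formula is C10H11NO4 (counting implicit H from valence).
  C: 10 × 12.011 = 120.110
  H: 11 × 1.008 = 11.088
  N: 1 × 14.007 = 14.007
  O: 4 × 15.999 = 63.996
Sum: 10×12.011 + 11×1.008 + 1×14.007 + 4×15.999 = 209.201 → 209.20 g/mol.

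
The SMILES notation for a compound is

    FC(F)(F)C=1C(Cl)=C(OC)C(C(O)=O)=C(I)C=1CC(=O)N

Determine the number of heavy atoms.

Every atom symbol written in the SMILES (organic subset) is one heavy atom; implicit H are not written.
Heavy atoms by element → C:11, Cl:1, F:3, I:1, N:1, O:4.
Total: 21.

21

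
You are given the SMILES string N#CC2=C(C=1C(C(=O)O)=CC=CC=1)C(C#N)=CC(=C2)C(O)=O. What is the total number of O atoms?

Scan the SMILES for O atoms (remember two-letter symbols like Cl and Br are single atoms).
Oxygen count: 4.

4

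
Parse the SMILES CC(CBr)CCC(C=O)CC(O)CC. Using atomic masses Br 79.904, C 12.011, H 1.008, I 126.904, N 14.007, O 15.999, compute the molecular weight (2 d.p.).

265.19 g/mol

First, the molecular formula is C11H21BrO2 (counting implicit H from valence).
  Br: 1 × 79.904 = 79.904
  C: 11 × 12.011 = 132.121
  H: 21 × 1.008 = 21.168
  O: 2 × 15.999 = 31.998
Sum: 1×79.904 + 11×12.011 + 21×1.008 + 2×15.999 = 265.191 → 265.19 g/mol.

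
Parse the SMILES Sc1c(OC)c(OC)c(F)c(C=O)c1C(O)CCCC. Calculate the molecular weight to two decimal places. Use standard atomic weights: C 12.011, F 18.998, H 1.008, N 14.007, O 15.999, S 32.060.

First, the molecular formula is C14H19FO4S (counting implicit H from valence).
  C: 14 × 12.011 = 168.154
  F: 1 × 18.998 = 18.998
  H: 19 × 1.008 = 19.152
  O: 4 × 15.999 = 63.996
  S: 1 × 32.060 = 32.060
Sum: 14×12.011 + 1×18.998 + 19×1.008 + 4×15.999 + 1×32.060 = 302.360 → 302.36 g/mol.

302.36 g/mol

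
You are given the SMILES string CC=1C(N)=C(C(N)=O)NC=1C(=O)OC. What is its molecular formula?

Walk through each heavy atom and fill implicit hydrogens from standard valence (C 4, N 3, O 2, S 2, halogen 1):
  atom 1: C, bond orders sum to 1 (valence 4) → 3 H
  atom 2: C, bond orders sum to 4 (valence 4) → 0 H
  atom 3: C, bond orders sum to 4 (valence 4) → 0 H
  atom 4: N, bond orders sum to 1 (valence 3) → 2 H
  atom 5: C, bond orders sum to 4 (valence 4) → 0 H
  atom 6: C, bond orders sum to 4 (valence 4) → 0 H
  atom 7: N, bond orders sum to 1 (valence 3) → 2 H
  atom 8: O, bond orders sum to 2 (valence 2) → 0 H
  atom 9: N, bond orders sum to 2 (valence 3) → 1 H
  atom 10: C, bond orders sum to 4 (valence 4) → 0 H
  atom 11: C, bond orders sum to 4 (valence 4) → 0 H
  atom 12: O, bond orders sum to 2 (valence 2) → 0 H
  atom 13: O, bond orders sum to 2 (valence 2) → 0 H
  atom 14: C, bond orders sum to 1 (valence 4) → 3 H
Totals → C:8, H:11, N:3, O:3.

C8H11N3O3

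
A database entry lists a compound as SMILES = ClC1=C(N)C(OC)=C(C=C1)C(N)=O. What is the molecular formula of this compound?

Walk through each heavy atom and fill implicit hydrogens from standard valence (C 4, N 3, O 2, S 2, halogen 1):
  atom 1: Cl (halogen, monovalent) → 0 H
  atom 2: C, bond orders sum to 4 (valence 4) → 0 H
  atom 3: C, bond orders sum to 4 (valence 4) → 0 H
  atom 4: N, bond orders sum to 1 (valence 3) → 2 H
  atom 5: C, bond orders sum to 4 (valence 4) → 0 H
  atom 6: O, bond orders sum to 2 (valence 2) → 0 H
  atom 7: C, bond orders sum to 1 (valence 4) → 3 H
  atom 8: C, bond orders sum to 4 (valence 4) → 0 H
  atom 9: C, bond orders sum to 3 (valence 4) → 1 H
  atom 10: C, bond orders sum to 3 (valence 4) → 1 H
  atom 11: C, bond orders sum to 4 (valence 4) → 0 H
  atom 12: N, bond orders sum to 1 (valence 3) → 2 H
  atom 13: O, bond orders sum to 2 (valence 2) → 0 H
Totals → C:8, H:9, Cl:1, N:2, O:2.
In Hill order: C8H9ClN2O2.

C8H9ClN2O2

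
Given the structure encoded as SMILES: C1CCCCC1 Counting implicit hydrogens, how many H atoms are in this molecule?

12

Walk through each heavy atom and fill implicit hydrogens from standard valence (C 4, N 3, O 2, S 2, halogen 1):
  atom 1: C, bond orders sum to 2 (valence 4) → 2 H
  atom 2: C, bond orders sum to 2 (valence 4) → 2 H
  atom 3: C, bond orders sum to 2 (valence 4) → 2 H
  atom 4: C, bond orders sum to 2 (valence 4) → 2 H
  atom 5: C, bond orders sum to 2 (valence 4) → 2 H
  atom 6: C, bond orders sum to 2 (valence 4) → 2 H
Total hydrogens: 12.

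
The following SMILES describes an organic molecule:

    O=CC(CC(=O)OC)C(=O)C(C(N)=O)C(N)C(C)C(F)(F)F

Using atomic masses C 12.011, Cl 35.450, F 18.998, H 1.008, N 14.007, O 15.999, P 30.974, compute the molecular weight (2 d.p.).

326.27 g/mol

First, the molecular formula is C12H17F3N2O5 (counting implicit H from valence).
  C: 12 × 12.011 = 144.132
  F: 3 × 18.998 = 56.994
  H: 17 × 1.008 = 17.136
  N: 2 × 14.007 = 28.014
  O: 5 × 15.999 = 79.995
Sum: 12×12.011 + 3×18.998 + 17×1.008 + 2×14.007 + 5×15.999 = 326.271 → 326.27 g/mol.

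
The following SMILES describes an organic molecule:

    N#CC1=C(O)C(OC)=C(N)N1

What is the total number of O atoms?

2

Scan the SMILES for O atoms (remember two-letter symbols like Cl and Br are single atoms).
Oxygen count: 2.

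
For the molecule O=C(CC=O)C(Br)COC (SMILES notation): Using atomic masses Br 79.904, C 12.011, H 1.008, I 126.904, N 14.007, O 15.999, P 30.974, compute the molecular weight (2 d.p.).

209.04 g/mol

First, the molecular formula is C6H9BrO3 (counting implicit H from valence).
  Br: 1 × 79.904 = 79.904
  C: 6 × 12.011 = 72.066
  H: 9 × 1.008 = 9.072
  O: 3 × 15.999 = 47.997
Sum: 1×79.904 + 6×12.011 + 9×1.008 + 3×15.999 = 209.039 → 209.04 g/mol.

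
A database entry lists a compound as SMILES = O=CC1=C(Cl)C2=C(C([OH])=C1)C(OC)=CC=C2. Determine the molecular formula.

C12H9ClO3

Walk through each heavy atom and fill implicit hydrogens from standard valence (C 4, N 3, O 2, S 2, halogen 1):
  atom 1: O, bond orders sum to 2 (valence 2) → 0 H
  atom 2: C, bond orders sum to 3 (valence 4) → 1 H
  atom 3: C, bond orders sum to 4 (valence 4) → 0 H
  atom 4: C, bond orders sum to 4 (valence 4) → 0 H
  atom 5: Cl (halogen, monovalent) → 0 H
  atom 6: C, bond orders sum to 4 (valence 4) → 0 H
  atom 7: C, bond orders sum to 4 (valence 4) → 0 H
  atom 8: C, bond orders sum to 4 (valence 4) → 0 H
  atom 9: O with explicit H count 1
  atom 10: C, bond orders sum to 3 (valence 4) → 1 H
  atom 11: C, bond orders sum to 4 (valence 4) → 0 H
  atom 12: O, bond orders sum to 2 (valence 2) → 0 H
  atom 13: C, bond orders sum to 1 (valence 4) → 3 H
  atom 14: C, bond orders sum to 3 (valence 4) → 1 H
  atom 15: C, bond orders sum to 3 (valence 4) → 1 H
  atom 16: C, bond orders sum to 3 (valence 4) → 1 H
Totals → C:12, H:9, Cl:1, O:3.
In Hill order: C12H9ClO3.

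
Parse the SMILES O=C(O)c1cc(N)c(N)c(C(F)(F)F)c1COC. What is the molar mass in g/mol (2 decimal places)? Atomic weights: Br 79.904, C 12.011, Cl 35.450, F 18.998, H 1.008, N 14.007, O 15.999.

First, the molecular formula is C10H11F3N2O3 (counting implicit H from valence).
  C: 10 × 12.011 = 120.110
  F: 3 × 18.998 = 56.994
  H: 11 × 1.008 = 11.088
  N: 2 × 14.007 = 28.014
  O: 3 × 15.999 = 47.997
Sum: 10×12.011 + 3×18.998 + 11×1.008 + 2×14.007 + 3×15.999 = 264.203 → 264.20 g/mol.

264.20 g/mol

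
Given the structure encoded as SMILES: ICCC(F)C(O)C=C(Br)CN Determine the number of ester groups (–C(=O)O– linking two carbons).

Scan the SMILES for the ester motif — none present.
Groups that are present: 1 alkene, 1 hydroxyl, 1 primary amine.

0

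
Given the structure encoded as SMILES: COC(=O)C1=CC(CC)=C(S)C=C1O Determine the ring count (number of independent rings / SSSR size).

In SMILES, each pair of matching ring-closure digits denotes one ring-closing bond; the number of such bonds equals the number of independent rings.
Ring-closure bonds here: 1.

1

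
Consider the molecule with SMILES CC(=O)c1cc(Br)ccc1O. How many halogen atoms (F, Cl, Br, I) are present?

1

Halogen atoms appear at heavy-atom position 7 (1×Br).
Other groups present: 1 hydroxyl, 1 ketone.
Halogen count: 1.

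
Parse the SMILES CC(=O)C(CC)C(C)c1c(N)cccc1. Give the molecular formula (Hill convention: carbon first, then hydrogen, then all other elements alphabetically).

C13H19NO

Walk through each heavy atom and fill implicit hydrogens from standard valence (C 4, N 3, O 2, S 2, halogen 1); for lowercase aromatic atoms, an aromatic c carries 1 H when it has two neighbours and 0 H with three, and aromatic n carries 0 H:
  atom 1: C, bond orders sum to 1 (valence 4) → 3 H
  atom 2: C, bond orders sum to 4 (valence 4) → 0 H
  atom 3: O, bond orders sum to 2 (valence 2) → 0 H
  atom 4: C, bond orders sum to 3 (valence 4) → 1 H
  atom 5: C, bond orders sum to 2 (valence 4) → 2 H
  atom 6: C, bond orders sum to 1 (valence 4) → 3 H
  atom 7: C, bond orders sum to 3 (valence 4) → 1 H
  atom 8: C, bond orders sum to 1 (valence 4) → 3 H
  atom 9: aromatic c, 3 neighbours → 0 H
  atom 10: aromatic c, 3 neighbours → 0 H
  atom 11: N, bond orders sum to 1 (valence 3) → 2 H
  atom 12: aromatic c, 2 neighbours → 1 H
  atom 13: aromatic c, 2 neighbours → 1 H
  atom 14: aromatic c, 2 neighbours → 1 H
  atom 15: aromatic c, 2 neighbours → 1 H
Totals → C:13, H:19, N:1, O:1.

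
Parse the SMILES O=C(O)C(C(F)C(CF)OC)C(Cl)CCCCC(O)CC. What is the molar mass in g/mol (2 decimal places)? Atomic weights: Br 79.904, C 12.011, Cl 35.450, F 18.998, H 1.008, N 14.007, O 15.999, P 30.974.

330.80 g/mol

First, the molecular formula is C14H25ClF2O4 (counting implicit H from valence).
  C: 14 × 12.011 = 168.154
  Cl: 1 × 35.450 = 35.450
  F: 2 × 18.998 = 37.996
  H: 25 × 1.008 = 25.200
  O: 4 × 15.999 = 63.996
Sum: 14×12.011 + 1×35.450 + 2×18.998 + 25×1.008 + 4×15.999 = 330.796 → 330.80 g/mol.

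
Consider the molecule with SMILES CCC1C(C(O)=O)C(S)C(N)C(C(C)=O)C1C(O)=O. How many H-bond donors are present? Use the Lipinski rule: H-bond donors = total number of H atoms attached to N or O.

Donors: find every N or O and count the H atoms it carries.
  atom 6 (O): bond orders sum to 1 → 1 H
  atom 7 (O): bond orders sum to 2 → 0 H
  atom 11 (N): bond orders sum to 1 → 2 H
  atom 15 (O): bond orders sum to 2 → 0 H
  atom 18 (O): bond orders sum to 1 → 1 H
  atom 19 (O): bond orders sum to 2 → 0 H
Lipinski HBD = 4.

4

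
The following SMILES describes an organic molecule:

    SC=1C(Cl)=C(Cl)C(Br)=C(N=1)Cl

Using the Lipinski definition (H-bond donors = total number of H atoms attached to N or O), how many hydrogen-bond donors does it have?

Donors: find every N or O and count the H atoms it carries.
  atom 10 (N): bond orders sum to 3 → 0 H
Lipinski HBD = 0.

0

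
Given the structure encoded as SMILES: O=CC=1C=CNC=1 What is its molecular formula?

C5H5NO

Walk through each heavy atom and fill implicit hydrogens from standard valence (C 4, N 3, O 2, S 2, halogen 1):
  atom 1: O, bond orders sum to 2 (valence 2) → 0 H
  atom 2: C, bond orders sum to 3 (valence 4) → 1 H
  atom 3: C, bond orders sum to 4 (valence 4) → 0 H
  atom 4: C, bond orders sum to 3 (valence 4) → 1 H
  atom 5: C, bond orders sum to 3 (valence 4) → 1 H
  atom 6: N, bond orders sum to 2 (valence 3) → 1 H
  atom 7: C, bond orders sum to 3 (valence 4) → 1 H
Totals → C:5, H:5, N:1, O:1.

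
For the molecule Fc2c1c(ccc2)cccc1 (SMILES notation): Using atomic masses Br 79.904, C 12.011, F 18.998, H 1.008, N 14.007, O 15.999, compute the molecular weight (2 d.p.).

146.16 g/mol

First, the molecular formula is C10H7F (counting implicit H from valence).
  C: 10 × 12.011 = 120.110
  F: 1 × 18.998 = 18.998
  H: 7 × 1.008 = 7.056
Sum: 10×12.011 + 1×18.998 + 7×1.008 = 146.164 → 146.16 g/mol.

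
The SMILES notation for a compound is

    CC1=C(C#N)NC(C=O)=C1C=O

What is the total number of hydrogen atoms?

Walk through each heavy atom and fill implicit hydrogens from standard valence (C 4, N 3, O 2, S 2, halogen 1):
  atom 1: C, bond orders sum to 1 (valence 4) → 3 H
  atom 2: C, bond orders sum to 4 (valence 4) → 0 H
  atom 3: C, bond orders sum to 4 (valence 4) → 0 H
  atom 4: C, bond orders sum to 4 (valence 4) → 0 H
  atom 5: N, bond orders sum to 3 (valence 3) → 0 H
  atom 6: N, bond orders sum to 2 (valence 3) → 1 H
  atom 7: C, bond orders sum to 4 (valence 4) → 0 H
  atom 8: C, bond orders sum to 3 (valence 4) → 1 H
  atom 9: O, bond orders sum to 2 (valence 2) → 0 H
  atom 10: C, bond orders sum to 4 (valence 4) → 0 H
  atom 11: C, bond orders sum to 3 (valence 4) → 1 H
  atom 12: O, bond orders sum to 2 (valence 2) → 0 H
Total hydrogens: 6.

6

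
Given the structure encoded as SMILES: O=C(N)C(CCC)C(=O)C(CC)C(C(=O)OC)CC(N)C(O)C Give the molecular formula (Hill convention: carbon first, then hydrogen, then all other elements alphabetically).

C16H30N2O5

Walk through each heavy atom and fill implicit hydrogens from standard valence (C 4, N 3, O 2, S 2, halogen 1):
  atom 1: O, bond orders sum to 2 (valence 2) → 0 H
  atom 2: C, bond orders sum to 4 (valence 4) → 0 H
  atom 3: N, bond orders sum to 1 (valence 3) → 2 H
  atom 4: C, bond orders sum to 3 (valence 4) → 1 H
  atom 5: C, bond orders sum to 2 (valence 4) → 2 H
  atom 6: C, bond orders sum to 2 (valence 4) → 2 H
  atom 7: C, bond orders sum to 1 (valence 4) → 3 H
  atom 8: C, bond orders sum to 4 (valence 4) → 0 H
  atom 9: O, bond orders sum to 2 (valence 2) → 0 H
  atom 10: C, bond orders sum to 3 (valence 4) → 1 H
  atom 11: C, bond orders sum to 2 (valence 4) → 2 H
  atom 12: C, bond orders sum to 1 (valence 4) → 3 H
  atom 13: C, bond orders sum to 3 (valence 4) → 1 H
  atom 14: C, bond orders sum to 4 (valence 4) → 0 H
  atom 15: O, bond orders sum to 2 (valence 2) → 0 H
  atom 16: O, bond orders sum to 2 (valence 2) → 0 H
  atom 17: C, bond orders sum to 1 (valence 4) → 3 H
  atom 18: C, bond orders sum to 2 (valence 4) → 2 H
  atom 19: C, bond orders sum to 3 (valence 4) → 1 H
  atom 20: N, bond orders sum to 1 (valence 3) → 2 H
  atom 21: C, bond orders sum to 3 (valence 4) → 1 H
  atom 22: O, bond orders sum to 1 (valence 2) → 1 H
  atom 23: C, bond orders sum to 1 (valence 4) → 3 H
Totals → C:16, H:30, N:2, O:5.
In Hill order: C16H30N2O5.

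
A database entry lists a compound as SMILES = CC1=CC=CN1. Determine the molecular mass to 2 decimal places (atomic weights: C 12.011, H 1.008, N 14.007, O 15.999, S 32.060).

First, the molecular formula is C5H7N (counting implicit H from valence).
  C: 5 × 12.011 = 60.055
  H: 7 × 1.008 = 7.056
  N: 1 × 14.007 = 14.007
Sum: 5×12.011 + 7×1.008 + 1×14.007 = 81.118 → 81.12 g/mol.

81.12 g/mol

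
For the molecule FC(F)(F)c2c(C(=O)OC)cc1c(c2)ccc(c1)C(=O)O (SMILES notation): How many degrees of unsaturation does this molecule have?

Molecular formula: C14H9F3O4.
DoU = (2C + 2 + N − H − X) / 2, where X is the halogen count and O/S are ignored.
    = (2·14 + 2 + 0 − 9 − 3) / 2 = 18 / 2 = 9.

9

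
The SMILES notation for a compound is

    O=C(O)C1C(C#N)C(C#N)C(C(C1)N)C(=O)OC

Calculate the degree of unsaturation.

Molecular formula: C11H13N3O4.
DoU = (2C + 2 + N − H − X) / 2, where X is the halogen count and O/S are ignored.
    = (2·11 + 2 + 3 − 13 − 0) / 2 = 14 / 2 = 7.

7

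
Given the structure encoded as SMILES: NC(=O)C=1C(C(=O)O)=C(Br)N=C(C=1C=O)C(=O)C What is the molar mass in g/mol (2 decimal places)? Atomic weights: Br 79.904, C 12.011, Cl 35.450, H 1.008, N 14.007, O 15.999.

315.08 g/mol

First, the molecular formula is C10H7BrN2O5 (counting implicit H from valence).
  Br: 1 × 79.904 = 79.904
  C: 10 × 12.011 = 120.110
  H: 7 × 1.008 = 7.056
  N: 2 × 14.007 = 28.014
  O: 5 × 15.999 = 79.995
Sum: 1×79.904 + 10×12.011 + 7×1.008 + 2×14.007 + 5×15.999 = 315.079 → 315.08 g/mol.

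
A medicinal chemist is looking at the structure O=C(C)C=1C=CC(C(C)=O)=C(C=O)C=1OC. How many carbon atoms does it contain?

12

Count every carbon token in the SMILES (each C, including those in ring-closure positions and inside branches).
Carbon count: 12.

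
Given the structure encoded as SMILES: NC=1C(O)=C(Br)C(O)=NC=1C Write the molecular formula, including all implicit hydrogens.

Walk through each heavy atom and fill implicit hydrogens from standard valence (C 4, N 3, O 2, S 2, halogen 1):
  atom 1: N, bond orders sum to 1 (valence 3) → 2 H
  atom 2: C, bond orders sum to 4 (valence 4) → 0 H
  atom 3: C, bond orders sum to 4 (valence 4) → 0 H
  atom 4: O, bond orders sum to 1 (valence 2) → 1 H
  atom 5: C, bond orders sum to 4 (valence 4) → 0 H
  atom 6: Br (halogen, monovalent) → 0 H
  atom 7: C, bond orders sum to 4 (valence 4) → 0 H
  atom 8: O, bond orders sum to 1 (valence 2) → 1 H
  atom 9: N, bond orders sum to 3 (valence 3) → 0 H
  atom 10: C, bond orders sum to 4 (valence 4) → 0 H
  atom 11: C, bond orders sum to 1 (valence 4) → 3 H
Totals → C:6, H:7, Br:1, N:2, O:2.

C6H7BrN2O2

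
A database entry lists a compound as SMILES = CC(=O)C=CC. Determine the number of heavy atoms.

6

Every atom symbol written in the SMILES (organic subset) is one heavy atom; implicit H are not written.
Heavy atoms by element → C:5, O:1.
Total: 6.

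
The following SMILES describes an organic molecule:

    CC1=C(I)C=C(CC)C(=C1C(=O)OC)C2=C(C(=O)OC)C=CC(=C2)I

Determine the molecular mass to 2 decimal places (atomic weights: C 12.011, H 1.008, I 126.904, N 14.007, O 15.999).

First, the molecular formula is C19H18I2O4 (counting implicit H from valence).
  C: 19 × 12.011 = 228.209
  H: 18 × 1.008 = 18.144
  I: 2 × 126.904 = 253.808
  O: 4 × 15.999 = 63.996
Sum: 19×12.011 + 18×1.008 + 2×126.904 + 4×15.999 = 564.157 → 564.16 g/mol.

564.16 g/mol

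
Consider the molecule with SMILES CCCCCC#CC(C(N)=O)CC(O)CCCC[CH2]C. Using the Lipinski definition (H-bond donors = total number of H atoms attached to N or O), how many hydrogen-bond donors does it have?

Donors: find every N or O and count the H atoms it carries.
  atom 10 (N): bond orders sum to 1 → 2 H
  atom 11 (O): bond orders sum to 2 → 0 H
  atom 14 (O): bond orders sum to 1 → 1 H
Lipinski HBD = 3.

3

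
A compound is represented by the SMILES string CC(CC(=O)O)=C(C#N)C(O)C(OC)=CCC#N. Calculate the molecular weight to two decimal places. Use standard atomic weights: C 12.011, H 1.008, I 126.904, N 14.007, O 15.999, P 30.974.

First, the molecular formula is C12H14N2O4 (counting implicit H from valence).
  C: 12 × 12.011 = 144.132
  H: 14 × 1.008 = 14.112
  N: 2 × 14.007 = 28.014
  O: 4 × 15.999 = 63.996
Sum: 12×12.011 + 14×1.008 + 2×14.007 + 4×15.999 = 250.254 → 250.25 g/mol.

250.25 g/mol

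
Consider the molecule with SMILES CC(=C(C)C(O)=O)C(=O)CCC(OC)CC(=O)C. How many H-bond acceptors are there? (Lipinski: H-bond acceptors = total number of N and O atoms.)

N atoms: 0; O atoms: 5.
Lipinski HBA = 0 + 5 = 5.

5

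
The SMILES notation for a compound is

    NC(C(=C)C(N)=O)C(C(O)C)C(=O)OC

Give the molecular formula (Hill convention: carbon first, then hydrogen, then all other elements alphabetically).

Walk through each heavy atom and fill implicit hydrogens from standard valence (C 4, N 3, O 2, S 2, halogen 1):
  atom 1: N, bond orders sum to 1 (valence 3) → 2 H
  atom 2: C, bond orders sum to 3 (valence 4) → 1 H
  atom 3: C, bond orders sum to 4 (valence 4) → 0 H
  atom 4: C, bond orders sum to 2 (valence 4) → 2 H
  atom 5: C, bond orders sum to 4 (valence 4) → 0 H
  atom 6: N, bond orders sum to 1 (valence 3) → 2 H
  atom 7: O, bond orders sum to 2 (valence 2) → 0 H
  atom 8: C, bond orders sum to 3 (valence 4) → 1 H
  atom 9: C, bond orders sum to 3 (valence 4) → 1 H
  atom 10: O, bond orders sum to 1 (valence 2) → 1 H
  atom 11: C, bond orders sum to 1 (valence 4) → 3 H
  atom 12: C, bond orders sum to 4 (valence 4) → 0 H
  atom 13: O, bond orders sum to 2 (valence 2) → 0 H
  atom 14: O, bond orders sum to 2 (valence 2) → 0 H
  atom 15: C, bond orders sum to 1 (valence 4) → 3 H
Totals → C:9, H:16, N:2, O:4.
In Hill order: C9H16N2O4.

C9H16N2O4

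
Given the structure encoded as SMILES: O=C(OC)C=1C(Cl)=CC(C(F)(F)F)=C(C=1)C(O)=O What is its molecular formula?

C10H6ClF3O4

Walk through each heavy atom and fill implicit hydrogens from standard valence (C 4, N 3, O 2, S 2, halogen 1):
  atom 1: O, bond orders sum to 2 (valence 2) → 0 H
  atom 2: C, bond orders sum to 4 (valence 4) → 0 H
  atom 3: O, bond orders sum to 2 (valence 2) → 0 H
  atom 4: C, bond orders sum to 1 (valence 4) → 3 H
  atom 5: C, bond orders sum to 4 (valence 4) → 0 H
  atom 6: C, bond orders sum to 4 (valence 4) → 0 H
  atom 7: Cl (halogen, monovalent) → 0 H
  atom 8: C, bond orders sum to 3 (valence 4) → 1 H
  atom 9: C, bond orders sum to 4 (valence 4) → 0 H
  atom 10: C, bond orders sum to 4 (valence 4) → 0 H
  atom 11: F (halogen, monovalent) → 0 H
  atom 12: F (halogen, monovalent) → 0 H
  atom 13: F (halogen, monovalent) → 0 H
  atom 14: C, bond orders sum to 4 (valence 4) → 0 H
  atom 15: C, bond orders sum to 3 (valence 4) → 1 H
  atom 16: C, bond orders sum to 4 (valence 4) → 0 H
  atom 17: O, bond orders sum to 1 (valence 2) → 1 H
  atom 18: O, bond orders sum to 2 (valence 2) → 0 H
Totals → C:10, H:6, Cl:1, F:3, O:4.
In Hill order: C10H6ClF3O4.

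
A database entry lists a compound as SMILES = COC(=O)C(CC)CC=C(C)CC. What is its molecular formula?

Walk through each heavy atom and fill implicit hydrogens from standard valence (C 4, N 3, O 2, S 2, halogen 1):
  atom 1: C, bond orders sum to 1 (valence 4) → 3 H
  atom 2: O, bond orders sum to 2 (valence 2) → 0 H
  atom 3: C, bond orders sum to 4 (valence 4) → 0 H
  atom 4: O, bond orders sum to 2 (valence 2) → 0 H
  atom 5: C, bond orders sum to 3 (valence 4) → 1 H
  atom 6: C, bond orders sum to 2 (valence 4) → 2 H
  atom 7: C, bond orders sum to 1 (valence 4) → 3 H
  atom 8: C, bond orders sum to 2 (valence 4) → 2 H
  atom 9: C, bond orders sum to 3 (valence 4) → 1 H
  atom 10: C, bond orders sum to 4 (valence 4) → 0 H
  atom 11: C, bond orders sum to 1 (valence 4) → 3 H
  atom 12: C, bond orders sum to 2 (valence 4) → 2 H
  atom 13: C, bond orders sum to 1 (valence 4) → 3 H
Totals → C:11, H:20, O:2.

C11H20O2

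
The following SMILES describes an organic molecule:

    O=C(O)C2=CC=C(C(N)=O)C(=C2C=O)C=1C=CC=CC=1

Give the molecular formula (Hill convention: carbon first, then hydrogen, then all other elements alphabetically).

C15H11NO4

Walk through each heavy atom and fill implicit hydrogens from standard valence (C 4, N 3, O 2, S 2, halogen 1):
  atom 1: O, bond orders sum to 2 (valence 2) → 0 H
  atom 2: C, bond orders sum to 4 (valence 4) → 0 H
  atom 3: O, bond orders sum to 1 (valence 2) → 1 H
  atom 4: C, bond orders sum to 4 (valence 4) → 0 H
  atom 5: C, bond orders sum to 3 (valence 4) → 1 H
  atom 6: C, bond orders sum to 3 (valence 4) → 1 H
  atom 7: C, bond orders sum to 4 (valence 4) → 0 H
  atom 8: C, bond orders sum to 4 (valence 4) → 0 H
  atom 9: N, bond orders sum to 1 (valence 3) → 2 H
  atom 10: O, bond orders sum to 2 (valence 2) → 0 H
  atom 11: C, bond orders sum to 4 (valence 4) → 0 H
  atom 12: C, bond orders sum to 4 (valence 4) → 0 H
  atom 13: C, bond orders sum to 3 (valence 4) → 1 H
  atom 14: O, bond orders sum to 2 (valence 2) → 0 H
  atom 15: C, bond orders sum to 4 (valence 4) → 0 H
  atom 16: C, bond orders sum to 3 (valence 4) → 1 H
  atom 17: C, bond orders sum to 3 (valence 4) → 1 H
  atom 18: C, bond orders sum to 3 (valence 4) → 1 H
  atom 19: C, bond orders sum to 3 (valence 4) → 1 H
  atom 20: C, bond orders sum to 3 (valence 4) → 1 H
Totals → C:15, H:11, N:1, O:4.
In Hill order: C15H11NO4.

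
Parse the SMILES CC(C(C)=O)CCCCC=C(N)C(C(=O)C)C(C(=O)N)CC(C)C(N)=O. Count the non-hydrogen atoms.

26

Every atom symbol written in the SMILES (organic subset) is one heavy atom; implicit H are not written.
Heavy atoms by element → C:19, N:3, O:4.
Total: 26.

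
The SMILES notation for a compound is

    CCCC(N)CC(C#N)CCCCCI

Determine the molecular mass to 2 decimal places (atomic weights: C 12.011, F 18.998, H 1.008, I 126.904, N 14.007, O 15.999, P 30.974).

First, the molecular formula is C12H23IN2 (counting implicit H from valence).
  C: 12 × 12.011 = 144.132
  H: 23 × 1.008 = 23.184
  I: 1 × 126.904 = 126.904
  N: 2 × 14.007 = 28.014
Sum: 12×12.011 + 23×1.008 + 1×126.904 + 2×14.007 = 322.234 → 322.23 g/mol.

322.23 g/mol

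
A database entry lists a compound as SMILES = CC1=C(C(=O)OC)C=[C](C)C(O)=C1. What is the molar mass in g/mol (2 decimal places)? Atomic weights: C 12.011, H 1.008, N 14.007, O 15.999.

First, the molecular formula is C10H12O3 (counting implicit H from valence).
  C: 10 × 12.011 = 120.110
  H: 12 × 1.008 = 12.096
  O: 3 × 15.999 = 47.997
Sum: 10×12.011 + 12×1.008 + 3×15.999 = 180.203 → 180.20 g/mol.

180.20 g/mol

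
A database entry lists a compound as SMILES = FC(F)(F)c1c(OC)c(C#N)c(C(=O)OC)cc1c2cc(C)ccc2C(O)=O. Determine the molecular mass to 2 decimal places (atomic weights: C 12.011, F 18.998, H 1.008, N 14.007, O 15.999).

393.32 g/mol

First, the molecular formula is C19H14F3NO5 (counting implicit H from valence).
  C: 19 × 12.011 = 228.209
  F: 3 × 18.998 = 56.994
  H: 14 × 1.008 = 14.112
  N: 1 × 14.007 = 14.007
  O: 5 × 15.999 = 79.995
Sum: 19×12.011 + 3×18.998 + 14×1.008 + 1×14.007 + 5×15.999 = 393.317 → 393.32 g/mol.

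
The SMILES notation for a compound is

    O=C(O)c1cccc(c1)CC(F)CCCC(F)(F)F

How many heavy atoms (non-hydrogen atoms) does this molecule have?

19

Every atom symbol written in the SMILES (organic subset) is one heavy atom; implicit H are not written.
Heavy atoms by element → C:13, F:4, O:2.
Total: 19.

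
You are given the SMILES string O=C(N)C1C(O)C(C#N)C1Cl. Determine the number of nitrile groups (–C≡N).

The nitrile motif appears at heavy-atom position 8 in the SMILES.
Other groups present: 1 amide, 1 hydroxyl.
Nitrile count: 1.

1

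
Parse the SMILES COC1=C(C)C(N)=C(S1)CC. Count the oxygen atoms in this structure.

1

Scan the SMILES for O atoms (remember two-letter symbols like Cl and Br are single atoms).
Oxygen count: 1.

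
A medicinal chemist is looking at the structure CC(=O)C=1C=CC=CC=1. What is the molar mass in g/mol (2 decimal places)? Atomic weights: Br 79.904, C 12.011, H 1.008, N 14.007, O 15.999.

First, the molecular formula is C8H8O (counting implicit H from valence).
  C: 8 × 12.011 = 96.088
  H: 8 × 1.008 = 8.064
  O: 1 × 15.999 = 15.999
Sum: 8×12.011 + 8×1.008 + 1×15.999 = 120.151 → 120.15 g/mol.

120.15 g/mol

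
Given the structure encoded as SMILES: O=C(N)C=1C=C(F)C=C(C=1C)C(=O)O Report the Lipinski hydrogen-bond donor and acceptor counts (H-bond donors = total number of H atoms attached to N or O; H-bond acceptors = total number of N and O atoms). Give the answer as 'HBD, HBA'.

3, 4

Donors: find every N or O and count the H atoms it carries.
  atom 1 (O): bond orders sum to 2 → 0 H
  atom 3 (N): bond orders sum to 1 → 2 H
  atom 13 (O): bond orders sum to 2 → 0 H
  atom 14 (O): bond orders sum to 1 → 1 H
Lipinski HBD = 3.
Acceptors: N atoms = 1, O atoms = 3 → HBA = 4.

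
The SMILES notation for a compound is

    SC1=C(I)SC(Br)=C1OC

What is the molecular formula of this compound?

C5H4BrIOS2

Walk through each heavy atom and fill implicit hydrogens from standard valence (C 4, N 3, O 2, S 2, halogen 1):
  atom 1: S, bond orders sum to 1 (valence 2) → 1 H
  atom 2: C, bond orders sum to 4 (valence 4) → 0 H
  atom 3: C, bond orders sum to 4 (valence 4) → 0 H
  atom 4: I (halogen, monovalent) → 0 H
  atom 5: S, bond orders sum to 2 (valence 2) → 0 H
  atom 6: C, bond orders sum to 4 (valence 4) → 0 H
  atom 7: Br (halogen, monovalent) → 0 H
  atom 8: C, bond orders sum to 4 (valence 4) → 0 H
  atom 9: O, bond orders sum to 2 (valence 2) → 0 H
  atom 10: C, bond orders sum to 1 (valence 4) → 3 H
Totals → C:5, H:4, Br:1, I:1, O:1, S:2.
In Hill order: C5H4BrIOS2.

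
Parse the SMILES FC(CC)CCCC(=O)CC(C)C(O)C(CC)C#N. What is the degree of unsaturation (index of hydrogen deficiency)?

Molecular formula: C15H26FNO2.
DoU = (2C + 2 + N − H − X) / 2, where X is the halogen count and O/S are ignored.
    = (2·15 + 2 + 1 − 26 − 1) / 2 = 6 / 2 = 3.

3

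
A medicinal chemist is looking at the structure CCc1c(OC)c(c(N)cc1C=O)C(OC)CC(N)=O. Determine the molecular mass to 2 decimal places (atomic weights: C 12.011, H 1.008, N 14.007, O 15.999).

First, the molecular formula is C14H20N2O4 (counting implicit H from valence).
  C: 14 × 12.011 = 168.154
  H: 20 × 1.008 = 20.160
  N: 2 × 14.007 = 28.014
  O: 4 × 15.999 = 63.996
Sum: 14×12.011 + 20×1.008 + 2×14.007 + 4×15.999 = 280.324 → 280.32 g/mol.

280.32 g/mol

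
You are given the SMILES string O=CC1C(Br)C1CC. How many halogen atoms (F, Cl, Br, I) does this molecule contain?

1

Halogen atoms appear at heavy-atom position 5 (1×Br).
Other groups present: 1 aldehyde.
Halogen count: 1.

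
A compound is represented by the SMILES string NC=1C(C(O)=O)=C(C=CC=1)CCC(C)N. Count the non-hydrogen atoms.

15

Every atom symbol written in the SMILES (organic subset) is one heavy atom; implicit H are not written.
Heavy atoms by element → C:11, N:2, O:2.
Total: 15.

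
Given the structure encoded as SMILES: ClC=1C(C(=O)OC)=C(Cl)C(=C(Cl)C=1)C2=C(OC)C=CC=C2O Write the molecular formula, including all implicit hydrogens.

Walk through each heavy atom and fill implicit hydrogens from standard valence (C 4, N 3, O 2, S 2, halogen 1):
  atom 1: Cl (halogen, monovalent) → 0 H
  atom 2: C, bond orders sum to 4 (valence 4) → 0 H
  atom 3: C, bond orders sum to 4 (valence 4) → 0 H
  atom 4: C, bond orders sum to 4 (valence 4) → 0 H
  atom 5: O, bond orders sum to 2 (valence 2) → 0 H
  atom 6: O, bond orders sum to 2 (valence 2) → 0 H
  atom 7: C, bond orders sum to 1 (valence 4) → 3 H
  atom 8: C, bond orders sum to 4 (valence 4) → 0 H
  atom 9: Cl (halogen, monovalent) → 0 H
  atom 10: C, bond orders sum to 4 (valence 4) → 0 H
  atom 11: C, bond orders sum to 4 (valence 4) → 0 H
  atom 12: Cl (halogen, monovalent) → 0 H
  atom 13: C, bond orders sum to 3 (valence 4) → 1 H
  atom 14: C, bond orders sum to 4 (valence 4) → 0 H
  atom 15: C, bond orders sum to 4 (valence 4) → 0 H
  atom 16: O, bond orders sum to 2 (valence 2) → 0 H
  atom 17: C, bond orders sum to 1 (valence 4) → 3 H
  atom 18: C, bond orders sum to 3 (valence 4) → 1 H
  atom 19: C, bond orders sum to 3 (valence 4) → 1 H
  atom 20: C, bond orders sum to 3 (valence 4) → 1 H
  atom 21: C, bond orders sum to 4 (valence 4) → 0 H
  atom 22: O, bond orders sum to 1 (valence 2) → 1 H
Totals → C:15, H:11, Cl:3, O:4.

C15H11Cl3O4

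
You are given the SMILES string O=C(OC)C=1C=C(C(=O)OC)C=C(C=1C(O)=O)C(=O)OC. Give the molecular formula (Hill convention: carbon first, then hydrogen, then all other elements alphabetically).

Walk through each heavy atom and fill implicit hydrogens from standard valence (C 4, N 3, O 2, S 2, halogen 1):
  atom 1: O, bond orders sum to 2 (valence 2) → 0 H
  atom 2: C, bond orders sum to 4 (valence 4) → 0 H
  atom 3: O, bond orders sum to 2 (valence 2) → 0 H
  atom 4: C, bond orders sum to 1 (valence 4) → 3 H
  atom 5: C, bond orders sum to 4 (valence 4) → 0 H
  atom 6: C, bond orders sum to 3 (valence 4) → 1 H
  atom 7: C, bond orders sum to 4 (valence 4) → 0 H
  atom 8: C, bond orders sum to 4 (valence 4) → 0 H
  atom 9: O, bond orders sum to 2 (valence 2) → 0 H
  atom 10: O, bond orders sum to 2 (valence 2) → 0 H
  atom 11: C, bond orders sum to 1 (valence 4) → 3 H
  atom 12: C, bond orders sum to 3 (valence 4) → 1 H
  atom 13: C, bond orders sum to 4 (valence 4) → 0 H
  atom 14: C, bond orders sum to 4 (valence 4) → 0 H
  atom 15: C, bond orders sum to 4 (valence 4) → 0 H
  atom 16: O, bond orders sum to 1 (valence 2) → 1 H
  atom 17: O, bond orders sum to 2 (valence 2) → 0 H
  atom 18: C, bond orders sum to 4 (valence 4) → 0 H
  atom 19: O, bond orders sum to 2 (valence 2) → 0 H
  atom 20: O, bond orders sum to 2 (valence 2) → 0 H
  atom 21: C, bond orders sum to 1 (valence 4) → 3 H
Totals → C:13, H:12, O:8.

C13H12O8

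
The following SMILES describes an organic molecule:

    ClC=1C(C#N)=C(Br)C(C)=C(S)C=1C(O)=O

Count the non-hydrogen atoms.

Every atom symbol written in the SMILES (organic subset) is one heavy atom; implicit H are not written.
Heavy atoms by element → Br:1, C:9, Cl:1, N:1, O:2, S:1.
Total: 15.

15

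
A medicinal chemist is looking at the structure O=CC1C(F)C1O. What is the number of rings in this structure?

In SMILES, each pair of matching ring-closure digits denotes one ring-closing bond; the number of such bonds equals the number of independent rings.
Ring-closure bonds here: 1.

1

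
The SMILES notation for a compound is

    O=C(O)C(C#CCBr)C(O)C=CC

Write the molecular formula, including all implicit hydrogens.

C9H11BrO3

Walk through each heavy atom and fill implicit hydrogens from standard valence (C 4, N 3, O 2, S 2, halogen 1):
  atom 1: O, bond orders sum to 2 (valence 2) → 0 H
  atom 2: C, bond orders sum to 4 (valence 4) → 0 H
  atom 3: O, bond orders sum to 1 (valence 2) → 1 H
  atom 4: C, bond orders sum to 3 (valence 4) → 1 H
  atom 5: C, bond orders sum to 4 (valence 4) → 0 H
  atom 6: C, bond orders sum to 4 (valence 4) → 0 H
  atom 7: C, bond orders sum to 2 (valence 4) → 2 H
  atom 8: Br (halogen, monovalent) → 0 H
  atom 9: C, bond orders sum to 3 (valence 4) → 1 H
  atom 10: O, bond orders sum to 1 (valence 2) → 1 H
  atom 11: C, bond orders sum to 3 (valence 4) → 1 H
  atom 12: C, bond orders sum to 3 (valence 4) → 1 H
  atom 13: C, bond orders sum to 1 (valence 4) → 3 H
Totals → C:9, H:11, Br:1, O:3.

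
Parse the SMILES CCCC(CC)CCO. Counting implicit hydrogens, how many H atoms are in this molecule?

18

Walk through each heavy atom and fill implicit hydrogens from standard valence (C 4, N 3, O 2, S 2, halogen 1):
  atom 1: C, bond orders sum to 1 (valence 4) → 3 H
  atom 2: C, bond orders sum to 2 (valence 4) → 2 H
  atom 3: C, bond orders sum to 2 (valence 4) → 2 H
  atom 4: C, bond orders sum to 3 (valence 4) → 1 H
  atom 5: C, bond orders sum to 2 (valence 4) → 2 H
  atom 6: C, bond orders sum to 1 (valence 4) → 3 H
  atom 7: C, bond orders sum to 2 (valence 4) → 2 H
  atom 8: C, bond orders sum to 2 (valence 4) → 2 H
  atom 9: O, bond orders sum to 1 (valence 2) → 1 H
Total hydrogens: 18.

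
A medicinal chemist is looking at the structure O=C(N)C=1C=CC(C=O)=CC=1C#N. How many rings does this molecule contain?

1

In SMILES, each pair of matching ring-closure digits denotes one ring-closing bond; the number of such bonds equals the number of independent rings.
Ring-closure bonds here: 1.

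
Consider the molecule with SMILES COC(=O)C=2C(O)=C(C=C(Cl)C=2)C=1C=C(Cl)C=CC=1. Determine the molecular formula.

C14H10Cl2O3

Walk through each heavy atom and fill implicit hydrogens from standard valence (C 4, N 3, O 2, S 2, halogen 1):
  atom 1: C, bond orders sum to 1 (valence 4) → 3 H
  atom 2: O, bond orders sum to 2 (valence 2) → 0 H
  atom 3: C, bond orders sum to 4 (valence 4) → 0 H
  atom 4: O, bond orders sum to 2 (valence 2) → 0 H
  atom 5: C, bond orders sum to 4 (valence 4) → 0 H
  atom 6: C, bond orders sum to 4 (valence 4) → 0 H
  atom 7: O, bond orders sum to 1 (valence 2) → 1 H
  atom 8: C, bond orders sum to 4 (valence 4) → 0 H
  atom 9: C, bond orders sum to 3 (valence 4) → 1 H
  atom 10: C, bond orders sum to 4 (valence 4) → 0 H
  atom 11: Cl (halogen, monovalent) → 0 H
  atom 12: C, bond orders sum to 3 (valence 4) → 1 H
  atom 13: C, bond orders sum to 4 (valence 4) → 0 H
  atom 14: C, bond orders sum to 3 (valence 4) → 1 H
  atom 15: C, bond orders sum to 4 (valence 4) → 0 H
  atom 16: Cl (halogen, monovalent) → 0 H
  atom 17: C, bond orders sum to 3 (valence 4) → 1 H
  atom 18: C, bond orders sum to 3 (valence 4) → 1 H
  atom 19: C, bond orders sum to 3 (valence 4) → 1 H
Totals → C:14, H:10, Cl:2, O:3.
In Hill order: C14H10Cl2O3.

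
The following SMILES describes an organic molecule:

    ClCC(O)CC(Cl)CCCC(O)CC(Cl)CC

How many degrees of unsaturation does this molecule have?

0

Molecular formula: C12H23Cl3O2.
DoU = (2C + 2 + N − H − X) / 2, where X is the halogen count and O/S are ignored.
    = (2·12 + 2 + 0 − 23 − 3) / 2 = 0 / 2 = 0.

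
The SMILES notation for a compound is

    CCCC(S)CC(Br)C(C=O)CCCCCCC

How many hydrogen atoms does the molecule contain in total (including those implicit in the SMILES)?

Walk through each heavy atom and fill implicit hydrogens from standard valence (C 4, N 3, O 2, S 2, halogen 1):
  atom 1: C, bond orders sum to 1 (valence 4) → 3 H
  atom 2: C, bond orders sum to 2 (valence 4) → 2 H
  atom 3: C, bond orders sum to 2 (valence 4) → 2 H
  atom 4: C, bond orders sum to 3 (valence 4) → 1 H
  atom 5: S, bond orders sum to 1 (valence 2) → 1 H
  atom 6: C, bond orders sum to 2 (valence 4) → 2 H
  atom 7: C, bond orders sum to 3 (valence 4) → 1 H
  atom 8: Br (halogen, monovalent) → 0 H
  atom 9: C, bond orders sum to 3 (valence 4) → 1 H
  atom 10: C, bond orders sum to 3 (valence 4) → 1 H
  atom 11: O, bond orders sum to 2 (valence 2) → 0 H
  atom 12: C, bond orders sum to 2 (valence 4) → 2 H
  atom 13: C, bond orders sum to 2 (valence 4) → 2 H
  atom 14: C, bond orders sum to 2 (valence 4) → 2 H
  atom 15: C, bond orders sum to 2 (valence 4) → 2 H
  atom 16: C, bond orders sum to 2 (valence 4) → 2 H
  atom 17: C, bond orders sum to 2 (valence 4) → 2 H
  atom 18: C, bond orders sum to 1 (valence 4) → 3 H
Total hydrogens: 29.

29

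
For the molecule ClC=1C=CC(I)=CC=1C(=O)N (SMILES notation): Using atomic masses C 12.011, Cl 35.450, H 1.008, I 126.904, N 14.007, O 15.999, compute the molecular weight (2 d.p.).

First, the molecular formula is C7H5ClINO (counting implicit H from valence).
  C: 7 × 12.011 = 84.077
  Cl: 1 × 35.450 = 35.450
  H: 5 × 1.008 = 5.040
  I: 1 × 126.904 = 126.904
  N: 1 × 14.007 = 14.007
  O: 1 × 15.999 = 15.999
Sum: 7×12.011 + 1×35.450 + 5×1.008 + 1×126.904 + 1×14.007 + 1×15.999 = 281.477 → 281.48 g/mol.

281.48 g/mol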